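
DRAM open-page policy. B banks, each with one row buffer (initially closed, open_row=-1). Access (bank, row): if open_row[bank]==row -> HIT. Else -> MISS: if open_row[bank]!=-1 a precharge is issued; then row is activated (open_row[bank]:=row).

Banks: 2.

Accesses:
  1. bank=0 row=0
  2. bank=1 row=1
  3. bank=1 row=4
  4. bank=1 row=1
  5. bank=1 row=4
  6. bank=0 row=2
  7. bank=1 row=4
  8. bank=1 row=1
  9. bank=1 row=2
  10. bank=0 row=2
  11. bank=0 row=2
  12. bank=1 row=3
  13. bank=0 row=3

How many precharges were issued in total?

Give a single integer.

Answer: 8

Derivation:
Acc 1: bank0 row0 -> MISS (open row0); precharges=0
Acc 2: bank1 row1 -> MISS (open row1); precharges=0
Acc 3: bank1 row4 -> MISS (open row4); precharges=1
Acc 4: bank1 row1 -> MISS (open row1); precharges=2
Acc 5: bank1 row4 -> MISS (open row4); precharges=3
Acc 6: bank0 row2 -> MISS (open row2); precharges=4
Acc 7: bank1 row4 -> HIT
Acc 8: bank1 row1 -> MISS (open row1); precharges=5
Acc 9: bank1 row2 -> MISS (open row2); precharges=6
Acc 10: bank0 row2 -> HIT
Acc 11: bank0 row2 -> HIT
Acc 12: bank1 row3 -> MISS (open row3); precharges=7
Acc 13: bank0 row3 -> MISS (open row3); precharges=8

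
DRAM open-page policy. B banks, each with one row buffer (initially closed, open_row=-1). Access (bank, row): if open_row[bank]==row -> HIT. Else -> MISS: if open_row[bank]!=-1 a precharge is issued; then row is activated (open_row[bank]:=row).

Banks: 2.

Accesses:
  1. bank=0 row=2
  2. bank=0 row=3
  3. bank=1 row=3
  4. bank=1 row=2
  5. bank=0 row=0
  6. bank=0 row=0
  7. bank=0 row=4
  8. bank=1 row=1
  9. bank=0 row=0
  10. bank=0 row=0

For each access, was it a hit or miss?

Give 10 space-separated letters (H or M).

Answer: M M M M M H M M M H

Derivation:
Acc 1: bank0 row2 -> MISS (open row2); precharges=0
Acc 2: bank0 row3 -> MISS (open row3); precharges=1
Acc 3: bank1 row3 -> MISS (open row3); precharges=1
Acc 4: bank1 row2 -> MISS (open row2); precharges=2
Acc 5: bank0 row0 -> MISS (open row0); precharges=3
Acc 6: bank0 row0 -> HIT
Acc 7: bank0 row4 -> MISS (open row4); precharges=4
Acc 8: bank1 row1 -> MISS (open row1); precharges=5
Acc 9: bank0 row0 -> MISS (open row0); precharges=6
Acc 10: bank0 row0 -> HIT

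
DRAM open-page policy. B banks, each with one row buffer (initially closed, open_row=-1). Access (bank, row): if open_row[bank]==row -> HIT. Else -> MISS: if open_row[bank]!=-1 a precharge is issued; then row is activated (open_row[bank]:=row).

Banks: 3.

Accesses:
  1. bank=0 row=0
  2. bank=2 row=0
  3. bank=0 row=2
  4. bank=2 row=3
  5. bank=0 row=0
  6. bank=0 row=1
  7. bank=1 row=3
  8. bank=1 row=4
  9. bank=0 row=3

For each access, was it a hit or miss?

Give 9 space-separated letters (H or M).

Answer: M M M M M M M M M

Derivation:
Acc 1: bank0 row0 -> MISS (open row0); precharges=0
Acc 2: bank2 row0 -> MISS (open row0); precharges=0
Acc 3: bank0 row2 -> MISS (open row2); precharges=1
Acc 4: bank2 row3 -> MISS (open row3); precharges=2
Acc 5: bank0 row0 -> MISS (open row0); precharges=3
Acc 6: bank0 row1 -> MISS (open row1); precharges=4
Acc 7: bank1 row3 -> MISS (open row3); precharges=4
Acc 8: bank1 row4 -> MISS (open row4); precharges=5
Acc 9: bank0 row3 -> MISS (open row3); precharges=6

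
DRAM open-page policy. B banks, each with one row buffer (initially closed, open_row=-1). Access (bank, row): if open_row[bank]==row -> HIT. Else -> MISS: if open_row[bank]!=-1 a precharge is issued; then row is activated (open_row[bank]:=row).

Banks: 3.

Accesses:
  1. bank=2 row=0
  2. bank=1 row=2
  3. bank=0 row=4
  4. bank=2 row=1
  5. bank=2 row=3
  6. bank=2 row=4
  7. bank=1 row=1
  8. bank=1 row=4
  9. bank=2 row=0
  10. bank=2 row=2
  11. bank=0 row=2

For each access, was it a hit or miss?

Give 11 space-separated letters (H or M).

Answer: M M M M M M M M M M M

Derivation:
Acc 1: bank2 row0 -> MISS (open row0); precharges=0
Acc 2: bank1 row2 -> MISS (open row2); precharges=0
Acc 3: bank0 row4 -> MISS (open row4); precharges=0
Acc 4: bank2 row1 -> MISS (open row1); precharges=1
Acc 5: bank2 row3 -> MISS (open row3); precharges=2
Acc 6: bank2 row4 -> MISS (open row4); precharges=3
Acc 7: bank1 row1 -> MISS (open row1); precharges=4
Acc 8: bank1 row4 -> MISS (open row4); precharges=5
Acc 9: bank2 row0 -> MISS (open row0); precharges=6
Acc 10: bank2 row2 -> MISS (open row2); precharges=7
Acc 11: bank0 row2 -> MISS (open row2); precharges=8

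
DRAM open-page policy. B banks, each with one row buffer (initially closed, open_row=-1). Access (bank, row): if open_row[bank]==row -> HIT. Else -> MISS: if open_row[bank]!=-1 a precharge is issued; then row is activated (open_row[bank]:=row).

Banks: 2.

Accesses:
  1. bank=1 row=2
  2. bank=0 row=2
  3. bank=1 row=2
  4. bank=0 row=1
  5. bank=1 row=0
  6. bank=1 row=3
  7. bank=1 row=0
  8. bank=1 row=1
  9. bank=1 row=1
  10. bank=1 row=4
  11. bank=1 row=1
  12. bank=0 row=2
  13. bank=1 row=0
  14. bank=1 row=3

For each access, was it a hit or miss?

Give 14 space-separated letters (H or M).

Acc 1: bank1 row2 -> MISS (open row2); precharges=0
Acc 2: bank0 row2 -> MISS (open row2); precharges=0
Acc 3: bank1 row2 -> HIT
Acc 4: bank0 row1 -> MISS (open row1); precharges=1
Acc 5: bank1 row0 -> MISS (open row0); precharges=2
Acc 6: bank1 row3 -> MISS (open row3); precharges=3
Acc 7: bank1 row0 -> MISS (open row0); precharges=4
Acc 8: bank1 row1 -> MISS (open row1); precharges=5
Acc 9: bank1 row1 -> HIT
Acc 10: bank1 row4 -> MISS (open row4); precharges=6
Acc 11: bank1 row1 -> MISS (open row1); precharges=7
Acc 12: bank0 row2 -> MISS (open row2); precharges=8
Acc 13: bank1 row0 -> MISS (open row0); precharges=9
Acc 14: bank1 row3 -> MISS (open row3); precharges=10

Answer: M M H M M M M M H M M M M M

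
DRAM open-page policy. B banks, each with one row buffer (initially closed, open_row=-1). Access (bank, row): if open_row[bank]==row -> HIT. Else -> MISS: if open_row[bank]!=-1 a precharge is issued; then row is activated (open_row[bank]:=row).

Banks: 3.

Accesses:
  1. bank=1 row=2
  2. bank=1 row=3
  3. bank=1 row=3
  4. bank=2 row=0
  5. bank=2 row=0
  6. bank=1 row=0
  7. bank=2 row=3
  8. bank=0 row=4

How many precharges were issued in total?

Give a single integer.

Acc 1: bank1 row2 -> MISS (open row2); precharges=0
Acc 2: bank1 row3 -> MISS (open row3); precharges=1
Acc 3: bank1 row3 -> HIT
Acc 4: bank2 row0 -> MISS (open row0); precharges=1
Acc 5: bank2 row0 -> HIT
Acc 6: bank1 row0 -> MISS (open row0); precharges=2
Acc 7: bank2 row3 -> MISS (open row3); precharges=3
Acc 8: bank0 row4 -> MISS (open row4); precharges=3

Answer: 3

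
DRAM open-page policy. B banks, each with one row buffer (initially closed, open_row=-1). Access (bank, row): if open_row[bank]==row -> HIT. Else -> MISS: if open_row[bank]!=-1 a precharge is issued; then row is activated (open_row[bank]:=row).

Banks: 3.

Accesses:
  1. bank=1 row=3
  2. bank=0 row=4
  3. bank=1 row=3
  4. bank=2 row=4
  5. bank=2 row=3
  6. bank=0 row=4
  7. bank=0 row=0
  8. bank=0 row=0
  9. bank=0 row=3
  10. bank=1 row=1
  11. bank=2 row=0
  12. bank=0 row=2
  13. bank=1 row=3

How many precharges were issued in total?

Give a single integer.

Answer: 7

Derivation:
Acc 1: bank1 row3 -> MISS (open row3); precharges=0
Acc 2: bank0 row4 -> MISS (open row4); precharges=0
Acc 3: bank1 row3 -> HIT
Acc 4: bank2 row4 -> MISS (open row4); precharges=0
Acc 5: bank2 row3 -> MISS (open row3); precharges=1
Acc 6: bank0 row4 -> HIT
Acc 7: bank0 row0 -> MISS (open row0); precharges=2
Acc 8: bank0 row0 -> HIT
Acc 9: bank0 row3 -> MISS (open row3); precharges=3
Acc 10: bank1 row1 -> MISS (open row1); precharges=4
Acc 11: bank2 row0 -> MISS (open row0); precharges=5
Acc 12: bank0 row2 -> MISS (open row2); precharges=6
Acc 13: bank1 row3 -> MISS (open row3); precharges=7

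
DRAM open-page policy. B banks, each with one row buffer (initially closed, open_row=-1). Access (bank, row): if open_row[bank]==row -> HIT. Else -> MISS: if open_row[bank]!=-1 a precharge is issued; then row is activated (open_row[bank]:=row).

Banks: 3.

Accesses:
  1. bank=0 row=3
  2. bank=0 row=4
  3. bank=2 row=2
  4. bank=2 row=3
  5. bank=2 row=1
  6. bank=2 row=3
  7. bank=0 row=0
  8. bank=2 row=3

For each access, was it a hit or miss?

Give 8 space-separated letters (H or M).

Answer: M M M M M M M H

Derivation:
Acc 1: bank0 row3 -> MISS (open row3); precharges=0
Acc 2: bank0 row4 -> MISS (open row4); precharges=1
Acc 3: bank2 row2 -> MISS (open row2); precharges=1
Acc 4: bank2 row3 -> MISS (open row3); precharges=2
Acc 5: bank2 row1 -> MISS (open row1); precharges=3
Acc 6: bank2 row3 -> MISS (open row3); precharges=4
Acc 7: bank0 row0 -> MISS (open row0); precharges=5
Acc 8: bank2 row3 -> HIT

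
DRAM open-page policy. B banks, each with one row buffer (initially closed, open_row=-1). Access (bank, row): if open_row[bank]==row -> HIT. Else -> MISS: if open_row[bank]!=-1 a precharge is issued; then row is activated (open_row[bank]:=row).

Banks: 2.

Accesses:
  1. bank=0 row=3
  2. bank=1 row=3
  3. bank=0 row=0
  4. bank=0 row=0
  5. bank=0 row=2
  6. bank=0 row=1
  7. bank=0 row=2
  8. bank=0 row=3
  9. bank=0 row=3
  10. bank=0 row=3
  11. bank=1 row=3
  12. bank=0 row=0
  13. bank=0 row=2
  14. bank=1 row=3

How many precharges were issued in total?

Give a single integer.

Acc 1: bank0 row3 -> MISS (open row3); precharges=0
Acc 2: bank1 row3 -> MISS (open row3); precharges=0
Acc 3: bank0 row0 -> MISS (open row0); precharges=1
Acc 4: bank0 row0 -> HIT
Acc 5: bank0 row2 -> MISS (open row2); precharges=2
Acc 6: bank0 row1 -> MISS (open row1); precharges=3
Acc 7: bank0 row2 -> MISS (open row2); precharges=4
Acc 8: bank0 row3 -> MISS (open row3); precharges=5
Acc 9: bank0 row3 -> HIT
Acc 10: bank0 row3 -> HIT
Acc 11: bank1 row3 -> HIT
Acc 12: bank0 row0 -> MISS (open row0); precharges=6
Acc 13: bank0 row2 -> MISS (open row2); precharges=7
Acc 14: bank1 row3 -> HIT

Answer: 7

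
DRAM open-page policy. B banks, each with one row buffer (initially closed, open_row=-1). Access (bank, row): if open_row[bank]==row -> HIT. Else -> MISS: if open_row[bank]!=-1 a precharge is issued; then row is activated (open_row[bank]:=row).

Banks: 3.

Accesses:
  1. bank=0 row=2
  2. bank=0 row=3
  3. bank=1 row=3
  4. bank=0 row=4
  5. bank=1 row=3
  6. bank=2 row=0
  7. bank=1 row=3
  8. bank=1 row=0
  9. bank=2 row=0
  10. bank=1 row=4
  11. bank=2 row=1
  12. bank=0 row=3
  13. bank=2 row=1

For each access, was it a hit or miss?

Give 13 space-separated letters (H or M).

Acc 1: bank0 row2 -> MISS (open row2); precharges=0
Acc 2: bank0 row3 -> MISS (open row3); precharges=1
Acc 3: bank1 row3 -> MISS (open row3); precharges=1
Acc 4: bank0 row4 -> MISS (open row4); precharges=2
Acc 5: bank1 row3 -> HIT
Acc 6: bank2 row0 -> MISS (open row0); precharges=2
Acc 7: bank1 row3 -> HIT
Acc 8: bank1 row0 -> MISS (open row0); precharges=3
Acc 9: bank2 row0 -> HIT
Acc 10: bank1 row4 -> MISS (open row4); precharges=4
Acc 11: bank2 row1 -> MISS (open row1); precharges=5
Acc 12: bank0 row3 -> MISS (open row3); precharges=6
Acc 13: bank2 row1 -> HIT

Answer: M M M M H M H M H M M M H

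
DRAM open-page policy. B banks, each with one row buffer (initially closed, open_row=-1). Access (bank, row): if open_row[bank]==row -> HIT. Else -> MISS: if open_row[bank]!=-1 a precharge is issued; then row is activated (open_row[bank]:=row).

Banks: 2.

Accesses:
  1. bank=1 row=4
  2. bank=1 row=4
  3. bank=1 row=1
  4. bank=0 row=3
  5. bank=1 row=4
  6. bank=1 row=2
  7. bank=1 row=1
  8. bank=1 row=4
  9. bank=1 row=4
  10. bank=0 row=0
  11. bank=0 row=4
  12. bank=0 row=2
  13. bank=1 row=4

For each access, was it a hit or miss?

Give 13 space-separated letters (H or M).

Acc 1: bank1 row4 -> MISS (open row4); precharges=0
Acc 2: bank1 row4 -> HIT
Acc 3: bank1 row1 -> MISS (open row1); precharges=1
Acc 4: bank0 row3 -> MISS (open row3); precharges=1
Acc 5: bank1 row4 -> MISS (open row4); precharges=2
Acc 6: bank1 row2 -> MISS (open row2); precharges=3
Acc 7: bank1 row1 -> MISS (open row1); precharges=4
Acc 8: bank1 row4 -> MISS (open row4); precharges=5
Acc 9: bank1 row4 -> HIT
Acc 10: bank0 row0 -> MISS (open row0); precharges=6
Acc 11: bank0 row4 -> MISS (open row4); precharges=7
Acc 12: bank0 row2 -> MISS (open row2); precharges=8
Acc 13: bank1 row4 -> HIT

Answer: M H M M M M M M H M M M H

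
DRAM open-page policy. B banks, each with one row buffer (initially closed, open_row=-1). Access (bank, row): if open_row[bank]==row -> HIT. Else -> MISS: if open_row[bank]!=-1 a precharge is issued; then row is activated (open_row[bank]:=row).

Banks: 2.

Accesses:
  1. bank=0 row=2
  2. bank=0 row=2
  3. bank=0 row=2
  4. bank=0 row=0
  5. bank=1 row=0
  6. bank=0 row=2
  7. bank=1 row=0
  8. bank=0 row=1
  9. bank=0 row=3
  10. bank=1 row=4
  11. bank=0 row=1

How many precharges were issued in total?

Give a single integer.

Answer: 6

Derivation:
Acc 1: bank0 row2 -> MISS (open row2); precharges=0
Acc 2: bank0 row2 -> HIT
Acc 3: bank0 row2 -> HIT
Acc 4: bank0 row0 -> MISS (open row0); precharges=1
Acc 5: bank1 row0 -> MISS (open row0); precharges=1
Acc 6: bank0 row2 -> MISS (open row2); precharges=2
Acc 7: bank1 row0 -> HIT
Acc 8: bank0 row1 -> MISS (open row1); precharges=3
Acc 9: bank0 row3 -> MISS (open row3); precharges=4
Acc 10: bank1 row4 -> MISS (open row4); precharges=5
Acc 11: bank0 row1 -> MISS (open row1); precharges=6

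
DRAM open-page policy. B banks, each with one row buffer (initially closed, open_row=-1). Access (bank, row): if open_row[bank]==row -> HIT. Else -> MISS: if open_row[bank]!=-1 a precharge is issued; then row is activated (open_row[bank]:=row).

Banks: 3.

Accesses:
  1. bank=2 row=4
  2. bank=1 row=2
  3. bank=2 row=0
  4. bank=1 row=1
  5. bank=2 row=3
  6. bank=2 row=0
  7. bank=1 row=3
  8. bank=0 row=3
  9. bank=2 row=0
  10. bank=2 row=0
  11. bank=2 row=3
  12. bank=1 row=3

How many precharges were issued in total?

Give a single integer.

Answer: 6

Derivation:
Acc 1: bank2 row4 -> MISS (open row4); precharges=0
Acc 2: bank1 row2 -> MISS (open row2); precharges=0
Acc 3: bank2 row0 -> MISS (open row0); precharges=1
Acc 4: bank1 row1 -> MISS (open row1); precharges=2
Acc 5: bank2 row3 -> MISS (open row3); precharges=3
Acc 6: bank2 row0 -> MISS (open row0); precharges=4
Acc 7: bank1 row3 -> MISS (open row3); precharges=5
Acc 8: bank0 row3 -> MISS (open row3); precharges=5
Acc 9: bank2 row0 -> HIT
Acc 10: bank2 row0 -> HIT
Acc 11: bank2 row3 -> MISS (open row3); precharges=6
Acc 12: bank1 row3 -> HIT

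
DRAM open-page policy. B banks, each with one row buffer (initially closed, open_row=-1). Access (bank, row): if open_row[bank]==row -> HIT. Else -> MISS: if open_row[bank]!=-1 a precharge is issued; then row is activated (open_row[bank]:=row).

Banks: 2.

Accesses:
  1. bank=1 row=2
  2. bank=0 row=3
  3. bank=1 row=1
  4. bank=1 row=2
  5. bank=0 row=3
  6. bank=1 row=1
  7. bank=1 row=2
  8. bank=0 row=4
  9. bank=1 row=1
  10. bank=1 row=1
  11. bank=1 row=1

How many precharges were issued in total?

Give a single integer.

Answer: 6

Derivation:
Acc 1: bank1 row2 -> MISS (open row2); precharges=0
Acc 2: bank0 row3 -> MISS (open row3); precharges=0
Acc 3: bank1 row1 -> MISS (open row1); precharges=1
Acc 4: bank1 row2 -> MISS (open row2); precharges=2
Acc 5: bank0 row3 -> HIT
Acc 6: bank1 row1 -> MISS (open row1); precharges=3
Acc 7: bank1 row2 -> MISS (open row2); precharges=4
Acc 8: bank0 row4 -> MISS (open row4); precharges=5
Acc 9: bank1 row1 -> MISS (open row1); precharges=6
Acc 10: bank1 row1 -> HIT
Acc 11: bank1 row1 -> HIT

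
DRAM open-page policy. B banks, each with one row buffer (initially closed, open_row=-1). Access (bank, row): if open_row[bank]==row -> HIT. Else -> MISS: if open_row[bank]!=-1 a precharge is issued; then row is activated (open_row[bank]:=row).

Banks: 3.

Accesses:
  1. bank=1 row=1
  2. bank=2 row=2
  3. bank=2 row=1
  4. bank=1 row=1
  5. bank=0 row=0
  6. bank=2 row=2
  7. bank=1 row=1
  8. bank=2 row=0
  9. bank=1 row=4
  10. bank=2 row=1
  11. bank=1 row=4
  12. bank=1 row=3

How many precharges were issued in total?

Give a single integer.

Acc 1: bank1 row1 -> MISS (open row1); precharges=0
Acc 2: bank2 row2 -> MISS (open row2); precharges=0
Acc 3: bank2 row1 -> MISS (open row1); precharges=1
Acc 4: bank1 row1 -> HIT
Acc 5: bank0 row0 -> MISS (open row0); precharges=1
Acc 6: bank2 row2 -> MISS (open row2); precharges=2
Acc 7: bank1 row1 -> HIT
Acc 8: bank2 row0 -> MISS (open row0); precharges=3
Acc 9: bank1 row4 -> MISS (open row4); precharges=4
Acc 10: bank2 row1 -> MISS (open row1); precharges=5
Acc 11: bank1 row4 -> HIT
Acc 12: bank1 row3 -> MISS (open row3); precharges=6

Answer: 6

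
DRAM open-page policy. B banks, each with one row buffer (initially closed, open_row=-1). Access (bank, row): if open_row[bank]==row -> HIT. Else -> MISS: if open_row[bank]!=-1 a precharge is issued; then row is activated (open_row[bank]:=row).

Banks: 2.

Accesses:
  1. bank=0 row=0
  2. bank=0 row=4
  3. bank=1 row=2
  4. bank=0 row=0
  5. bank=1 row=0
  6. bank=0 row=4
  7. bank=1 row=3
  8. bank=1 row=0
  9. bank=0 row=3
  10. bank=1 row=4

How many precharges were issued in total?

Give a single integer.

Answer: 8

Derivation:
Acc 1: bank0 row0 -> MISS (open row0); precharges=0
Acc 2: bank0 row4 -> MISS (open row4); precharges=1
Acc 3: bank1 row2 -> MISS (open row2); precharges=1
Acc 4: bank0 row0 -> MISS (open row0); precharges=2
Acc 5: bank1 row0 -> MISS (open row0); precharges=3
Acc 6: bank0 row4 -> MISS (open row4); precharges=4
Acc 7: bank1 row3 -> MISS (open row3); precharges=5
Acc 8: bank1 row0 -> MISS (open row0); precharges=6
Acc 9: bank0 row3 -> MISS (open row3); precharges=7
Acc 10: bank1 row4 -> MISS (open row4); precharges=8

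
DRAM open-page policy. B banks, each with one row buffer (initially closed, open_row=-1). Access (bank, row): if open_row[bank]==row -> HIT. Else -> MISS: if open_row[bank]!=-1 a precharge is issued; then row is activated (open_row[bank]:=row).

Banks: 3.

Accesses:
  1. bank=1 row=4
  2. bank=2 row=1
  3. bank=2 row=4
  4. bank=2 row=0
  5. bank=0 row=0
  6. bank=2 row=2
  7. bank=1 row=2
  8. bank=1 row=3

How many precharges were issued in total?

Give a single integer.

Answer: 5

Derivation:
Acc 1: bank1 row4 -> MISS (open row4); precharges=0
Acc 2: bank2 row1 -> MISS (open row1); precharges=0
Acc 3: bank2 row4 -> MISS (open row4); precharges=1
Acc 4: bank2 row0 -> MISS (open row0); precharges=2
Acc 5: bank0 row0 -> MISS (open row0); precharges=2
Acc 6: bank2 row2 -> MISS (open row2); precharges=3
Acc 7: bank1 row2 -> MISS (open row2); precharges=4
Acc 8: bank1 row3 -> MISS (open row3); precharges=5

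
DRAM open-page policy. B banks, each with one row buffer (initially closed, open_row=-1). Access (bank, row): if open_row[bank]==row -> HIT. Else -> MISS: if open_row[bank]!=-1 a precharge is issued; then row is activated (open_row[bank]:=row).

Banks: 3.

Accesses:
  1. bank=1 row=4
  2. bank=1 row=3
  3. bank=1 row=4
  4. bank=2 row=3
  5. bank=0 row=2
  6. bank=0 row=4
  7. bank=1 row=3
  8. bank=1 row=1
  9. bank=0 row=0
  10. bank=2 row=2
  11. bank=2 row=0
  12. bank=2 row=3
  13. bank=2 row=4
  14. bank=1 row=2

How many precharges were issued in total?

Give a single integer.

Acc 1: bank1 row4 -> MISS (open row4); precharges=0
Acc 2: bank1 row3 -> MISS (open row3); precharges=1
Acc 3: bank1 row4 -> MISS (open row4); precharges=2
Acc 4: bank2 row3 -> MISS (open row3); precharges=2
Acc 5: bank0 row2 -> MISS (open row2); precharges=2
Acc 6: bank0 row4 -> MISS (open row4); precharges=3
Acc 7: bank1 row3 -> MISS (open row3); precharges=4
Acc 8: bank1 row1 -> MISS (open row1); precharges=5
Acc 9: bank0 row0 -> MISS (open row0); precharges=6
Acc 10: bank2 row2 -> MISS (open row2); precharges=7
Acc 11: bank2 row0 -> MISS (open row0); precharges=8
Acc 12: bank2 row3 -> MISS (open row3); precharges=9
Acc 13: bank2 row4 -> MISS (open row4); precharges=10
Acc 14: bank1 row2 -> MISS (open row2); precharges=11

Answer: 11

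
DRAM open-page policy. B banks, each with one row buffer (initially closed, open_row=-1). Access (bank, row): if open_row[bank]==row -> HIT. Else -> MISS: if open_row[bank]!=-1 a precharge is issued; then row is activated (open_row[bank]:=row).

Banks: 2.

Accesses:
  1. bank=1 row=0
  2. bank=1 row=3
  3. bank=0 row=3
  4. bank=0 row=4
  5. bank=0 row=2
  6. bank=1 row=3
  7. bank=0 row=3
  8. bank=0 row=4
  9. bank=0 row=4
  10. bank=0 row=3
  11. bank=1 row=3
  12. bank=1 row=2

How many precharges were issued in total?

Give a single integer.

Acc 1: bank1 row0 -> MISS (open row0); precharges=0
Acc 2: bank1 row3 -> MISS (open row3); precharges=1
Acc 3: bank0 row3 -> MISS (open row3); precharges=1
Acc 4: bank0 row4 -> MISS (open row4); precharges=2
Acc 5: bank0 row2 -> MISS (open row2); precharges=3
Acc 6: bank1 row3 -> HIT
Acc 7: bank0 row3 -> MISS (open row3); precharges=4
Acc 8: bank0 row4 -> MISS (open row4); precharges=5
Acc 9: bank0 row4 -> HIT
Acc 10: bank0 row3 -> MISS (open row3); precharges=6
Acc 11: bank1 row3 -> HIT
Acc 12: bank1 row2 -> MISS (open row2); precharges=7

Answer: 7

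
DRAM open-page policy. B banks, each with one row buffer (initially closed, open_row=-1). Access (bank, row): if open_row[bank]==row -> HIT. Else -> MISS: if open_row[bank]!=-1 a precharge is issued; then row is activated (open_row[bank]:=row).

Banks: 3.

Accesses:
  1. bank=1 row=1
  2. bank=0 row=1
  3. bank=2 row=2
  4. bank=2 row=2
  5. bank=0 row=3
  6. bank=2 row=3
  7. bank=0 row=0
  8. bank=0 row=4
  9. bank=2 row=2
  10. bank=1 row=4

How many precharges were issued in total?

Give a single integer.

Answer: 6

Derivation:
Acc 1: bank1 row1 -> MISS (open row1); precharges=0
Acc 2: bank0 row1 -> MISS (open row1); precharges=0
Acc 3: bank2 row2 -> MISS (open row2); precharges=0
Acc 4: bank2 row2 -> HIT
Acc 5: bank0 row3 -> MISS (open row3); precharges=1
Acc 6: bank2 row3 -> MISS (open row3); precharges=2
Acc 7: bank0 row0 -> MISS (open row0); precharges=3
Acc 8: bank0 row4 -> MISS (open row4); precharges=4
Acc 9: bank2 row2 -> MISS (open row2); precharges=5
Acc 10: bank1 row4 -> MISS (open row4); precharges=6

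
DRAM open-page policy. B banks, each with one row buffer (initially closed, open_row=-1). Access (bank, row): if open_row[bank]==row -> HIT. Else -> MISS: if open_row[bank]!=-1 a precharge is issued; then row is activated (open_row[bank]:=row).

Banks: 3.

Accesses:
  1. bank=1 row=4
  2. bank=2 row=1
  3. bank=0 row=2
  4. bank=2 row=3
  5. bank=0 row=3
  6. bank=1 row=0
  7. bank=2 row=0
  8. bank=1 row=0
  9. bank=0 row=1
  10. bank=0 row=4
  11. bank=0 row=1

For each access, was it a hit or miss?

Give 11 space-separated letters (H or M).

Acc 1: bank1 row4 -> MISS (open row4); precharges=0
Acc 2: bank2 row1 -> MISS (open row1); precharges=0
Acc 3: bank0 row2 -> MISS (open row2); precharges=0
Acc 4: bank2 row3 -> MISS (open row3); precharges=1
Acc 5: bank0 row3 -> MISS (open row3); precharges=2
Acc 6: bank1 row0 -> MISS (open row0); precharges=3
Acc 7: bank2 row0 -> MISS (open row0); precharges=4
Acc 8: bank1 row0 -> HIT
Acc 9: bank0 row1 -> MISS (open row1); precharges=5
Acc 10: bank0 row4 -> MISS (open row4); precharges=6
Acc 11: bank0 row1 -> MISS (open row1); precharges=7

Answer: M M M M M M M H M M M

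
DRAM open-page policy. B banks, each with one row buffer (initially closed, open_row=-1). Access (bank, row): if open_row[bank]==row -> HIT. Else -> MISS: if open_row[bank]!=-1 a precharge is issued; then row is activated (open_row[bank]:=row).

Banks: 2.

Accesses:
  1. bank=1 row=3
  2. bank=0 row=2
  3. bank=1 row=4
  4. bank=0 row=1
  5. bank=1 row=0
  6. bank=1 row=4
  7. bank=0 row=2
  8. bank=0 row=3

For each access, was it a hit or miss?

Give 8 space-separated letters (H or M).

Acc 1: bank1 row3 -> MISS (open row3); precharges=0
Acc 2: bank0 row2 -> MISS (open row2); precharges=0
Acc 3: bank1 row4 -> MISS (open row4); precharges=1
Acc 4: bank0 row1 -> MISS (open row1); precharges=2
Acc 5: bank1 row0 -> MISS (open row0); precharges=3
Acc 6: bank1 row4 -> MISS (open row4); precharges=4
Acc 7: bank0 row2 -> MISS (open row2); precharges=5
Acc 8: bank0 row3 -> MISS (open row3); precharges=6

Answer: M M M M M M M M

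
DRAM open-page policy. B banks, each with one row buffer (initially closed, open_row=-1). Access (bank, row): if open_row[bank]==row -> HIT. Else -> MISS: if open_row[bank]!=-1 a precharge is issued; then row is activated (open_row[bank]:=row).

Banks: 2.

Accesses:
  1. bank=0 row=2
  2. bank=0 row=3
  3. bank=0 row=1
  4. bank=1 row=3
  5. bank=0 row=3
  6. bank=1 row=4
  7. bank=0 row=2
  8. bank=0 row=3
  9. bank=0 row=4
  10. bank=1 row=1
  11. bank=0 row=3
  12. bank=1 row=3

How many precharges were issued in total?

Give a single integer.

Answer: 10

Derivation:
Acc 1: bank0 row2 -> MISS (open row2); precharges=0
Acc 2: bank0 row3 -> MISS (open row3); precharges=1
Acc 3: bank0 row1 -> MISS (open row1); precharges=2
Acc 4: bank1 row3 -> MISS (open row3); precharges=2
Acc 5: bank0 row3 -> MISS (open row3); precharges=3
Acc 6: bank1 row4 -> MISS (open row4); precharges=4
Acc 7: bank0 row2 -> MISS (open row2); precharges=5
Acc 8: bank0 row3 -> MISS (open row3); precharges=6
Acc 9: bank0 row4 -> MISS (open row4); precharges=7
Acc 10: bank1 row1 -> MISS (open row1); precharges=8
Acc 11: bank0 row3 -> MISS (open row3); precharges=9
Acc 12: bank1 row3 -> MISS (open row3); precharges=10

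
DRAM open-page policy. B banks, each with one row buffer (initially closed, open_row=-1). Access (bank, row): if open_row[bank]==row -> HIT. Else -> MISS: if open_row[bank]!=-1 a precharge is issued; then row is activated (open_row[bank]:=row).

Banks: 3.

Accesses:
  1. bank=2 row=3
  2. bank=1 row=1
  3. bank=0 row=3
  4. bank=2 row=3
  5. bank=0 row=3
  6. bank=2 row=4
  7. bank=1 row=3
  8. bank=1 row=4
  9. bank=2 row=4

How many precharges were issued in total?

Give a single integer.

Answer: 3

Derivation:
Acc 1: bank2 row3 -> MISS (open row3); precharges=0
Acc 2: bank1 row1 -> MISS (open row1); precharges=0
Acc 3: bank0 row3 -> MISS (open row3); precharges=0
Acc 4: bank2 row3 -> HIT
Acc 5: bank0 row3 -> HIT
Acc 6: bank2 row4 -> MISS (open row4); precharges=1
Acc 7: bank1 row3 -> MISS (open row3); precharges=2
Acc 8: bank1 row4 -> MISS (open row4); precharges=3
Acc 9: bank2 row4 -> HIT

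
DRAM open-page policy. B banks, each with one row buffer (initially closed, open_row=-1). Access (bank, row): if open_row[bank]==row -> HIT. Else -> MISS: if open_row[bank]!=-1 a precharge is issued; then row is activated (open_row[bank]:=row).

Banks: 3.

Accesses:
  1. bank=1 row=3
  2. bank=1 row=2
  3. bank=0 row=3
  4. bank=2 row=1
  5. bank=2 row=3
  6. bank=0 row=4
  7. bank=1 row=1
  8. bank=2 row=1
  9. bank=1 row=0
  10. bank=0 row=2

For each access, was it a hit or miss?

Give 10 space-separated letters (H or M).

Acc 1: bank1 row3 -> MISS (open row3); precharges=0
Acc 2: bank1 row2 -> MISS (open row2); precharges=1
Acc 3: bank0 row3 -> MISS (open row3); precharges=1
Acc 4: bank2 row1 -> MISS (open row1); precharges=1
Acc 5: bank2 row3 -> MISS (open row3); precharges=2
Acc 6: bank0 row4 -> MISS (open row4); precharges=3
Acc 7: bank1 row1 -> MISS (open row1); precharges=4
Acc 8: bank2 row1 -> MISS (open row1); precharges=5
Acc 9: bank1 row0 -> MISS (open row0); precharges=6
Acc 10: bank0 row2 -> MISS (open row2); precharges=7

Answer: M M M M M M M M M M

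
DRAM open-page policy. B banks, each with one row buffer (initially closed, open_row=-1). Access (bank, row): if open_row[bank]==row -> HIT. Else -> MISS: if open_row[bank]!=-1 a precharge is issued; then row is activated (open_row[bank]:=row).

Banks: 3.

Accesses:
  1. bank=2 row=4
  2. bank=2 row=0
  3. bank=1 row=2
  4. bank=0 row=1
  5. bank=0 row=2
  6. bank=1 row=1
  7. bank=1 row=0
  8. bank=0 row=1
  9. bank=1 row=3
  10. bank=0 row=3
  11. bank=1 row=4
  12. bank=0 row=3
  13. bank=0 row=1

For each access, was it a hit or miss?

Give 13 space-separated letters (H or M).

Acc 1: bank2 row4 -> MISS (open row4); precharges=0
Acc 2: bank2 row0 -> MISS (open row0); precharges=1
Acc 3: bank1 row2 -> MISS (open row2); precharges=1
Acc 4: bank0 row1 -> MISS (open row1); precharges=1
Acc 5: bank0 row2 -> MISS (open row2); precharges=2
Acc 6: bank1 row1 -> MISS (open row1); precharges=3
Acc 7: bank1 row0 -> MISS (open row0); precharges=4
Acc 8: bank0 row1 -> MISS (open row1); precharges=5
Acc 9: bank1 row3 -> MISS (open row3); precharges=6
Acc 10: bank0 row3 -> MISS (open row3); precharges=7
Acc 11: bank1 row4 -> MISS (open row4); precharges=8
Acc 12: bank0 row3 -> HIT
Acc 13: bank0 row1 -> MISS (open row1); precharges=9

Answer: M M M M M M M M M M M H M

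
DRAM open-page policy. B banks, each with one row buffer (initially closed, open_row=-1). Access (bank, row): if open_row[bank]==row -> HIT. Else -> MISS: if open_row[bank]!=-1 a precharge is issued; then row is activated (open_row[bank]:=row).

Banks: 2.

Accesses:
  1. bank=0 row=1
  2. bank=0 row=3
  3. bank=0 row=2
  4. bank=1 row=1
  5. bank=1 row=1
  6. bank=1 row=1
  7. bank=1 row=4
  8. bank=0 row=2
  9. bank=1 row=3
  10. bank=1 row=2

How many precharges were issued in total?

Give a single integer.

Acc 1: bank0 row1 -> MISS (open row1); precharges=0
Acc 2: bank0 row3 -> MISS (open row3); precharges=1
Acc 3: bank0 row2 -> MISS (open row2); precharges=2
Acc 4: bank1 row1 -> MISS (open row1); precharges=2
Acc 5: bank1 row1 -> HIT
Acc 6: bank1 row1 -> HIT
Acc 7: bank1 row4 -> MISS (open row4); precharges=3
Acc 8: bank0 row2 -> HIT
Acc 9: bank1 row3 -> MISS (open row3); precharges=4
Acc 10: bank1 row2 -> MISS (open row2); precharges=5

Answer: 5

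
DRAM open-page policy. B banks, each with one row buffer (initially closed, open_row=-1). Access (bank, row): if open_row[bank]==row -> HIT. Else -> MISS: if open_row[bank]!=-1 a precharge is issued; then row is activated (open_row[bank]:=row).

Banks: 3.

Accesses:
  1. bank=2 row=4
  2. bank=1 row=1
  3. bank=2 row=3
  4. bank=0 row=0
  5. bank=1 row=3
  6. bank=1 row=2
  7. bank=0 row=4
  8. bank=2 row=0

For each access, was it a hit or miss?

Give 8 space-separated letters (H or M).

Acc 1: bank2 row4 -> MISS (open row4); precharges=0
Acc 2: bank1 row1 -> MISS (open row1); precharges=0
Acc 3: bank2 row3 -> MISS (open row3); precharges=1
Acc 4: bank0 row0 -> MISS (open row0); precharges=1
Acc 5: bank1 row3 -> MISS (open row3); precharges=2
Acc 6: bank1 row2 -> MISS (open row2); precharges=3
Acc 7: bank0 row4 -> MISS (open row4); precharges=4
Acc 8: bank2 row0 -> MISS (open row0); precharges=5

Answer: M M M M M M M M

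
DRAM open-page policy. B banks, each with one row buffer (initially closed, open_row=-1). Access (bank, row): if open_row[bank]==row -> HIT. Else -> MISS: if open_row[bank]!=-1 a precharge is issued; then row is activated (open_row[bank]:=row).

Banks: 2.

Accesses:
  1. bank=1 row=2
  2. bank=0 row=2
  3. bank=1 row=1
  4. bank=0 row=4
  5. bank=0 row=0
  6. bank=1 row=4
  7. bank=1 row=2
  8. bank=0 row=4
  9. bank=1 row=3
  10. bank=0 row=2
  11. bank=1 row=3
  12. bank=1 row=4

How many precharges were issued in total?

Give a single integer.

Acc 1: bank1 row2 -> MISS (open row2); precharges=0
Acc 2: bank0 row2 -> MISS (open row2); precharges=0
Acc 3: bank1 row1 -> MISS (open row1); precharges=1
Acc 4: bank0 row4 -> MISS (open row4); precharges=2
Acc 5: bank0 row0 -> MISS (open row0); precharges=3
Acc 6: bank1 row4 -> MISS (open row4); precharges=4
Acc 7: bank1 row2 -> MISS (open row2); precharges=5
Acc 8: bank0 row4 -> MISS (open row4); precharges=6
Acc 9: bank1 row3 -> MISS (open row3); precharges=7
Acc 10: bank0 row2 -> MISS (open row2); precharges=8
Acc 11: bank1 row3 -> HIT
Acc 12: bank1 row4 -> MISS (open row4); precharges=9

Answer: 9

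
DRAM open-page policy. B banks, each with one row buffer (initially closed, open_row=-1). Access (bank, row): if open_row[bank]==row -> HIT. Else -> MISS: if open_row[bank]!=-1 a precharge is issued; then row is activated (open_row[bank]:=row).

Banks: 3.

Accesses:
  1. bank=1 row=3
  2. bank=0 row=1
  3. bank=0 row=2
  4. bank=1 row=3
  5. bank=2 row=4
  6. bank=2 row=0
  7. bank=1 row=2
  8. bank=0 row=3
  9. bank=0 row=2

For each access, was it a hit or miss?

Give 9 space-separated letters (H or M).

Answer: M M M H M M M M M

Derivation:
Acc 1: bank1 row3 -> MISS (open row3); precharges=0
Acc 2: bank0 row1 -> MISS (open row1); precharges=0
Acc 3: bank0 row2 -> MISS (open row2); precharges=1
Acc 4: bank1 row3 -> HIT
Acc 5: bank2 row4 -> MISS (open row4); precharges=1
Acc 6: bank2 row0 -> MISS (open row0); precharges=2
Acc 7: bank1 row2 -> MISS (open row2); precharges=3
Acc 8: bank0 row3 -> MISS (open row3); precharges=4
Acc 9: bank0 row2 -> MISS (open row2); precharges=5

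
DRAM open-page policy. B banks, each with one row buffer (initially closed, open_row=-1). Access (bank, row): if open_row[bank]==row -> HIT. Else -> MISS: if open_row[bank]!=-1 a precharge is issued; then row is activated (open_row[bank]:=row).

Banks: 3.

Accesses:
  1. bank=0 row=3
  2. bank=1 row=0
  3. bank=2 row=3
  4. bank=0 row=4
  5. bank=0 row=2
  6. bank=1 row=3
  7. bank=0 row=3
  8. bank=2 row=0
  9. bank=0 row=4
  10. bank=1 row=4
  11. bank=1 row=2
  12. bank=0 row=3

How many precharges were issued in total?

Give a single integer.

Acc 1: bank0 row3 -> MISS (open row3); precharges=0
Acc 2: bank1 row0 -> MISS (open row0); precharges=0
Acc 3: bank2 row3 -> MISS (open row3); precharges=0
Acc 4: bank0 row4 -> MISS (open row4); precharges=1
Acc 5: bank0 row2 -> MISS (open row2); precharges=2
Acc 6: bank1 row3 -> MISS (open row3); precharges=3
Acc 7: bank0 row3 -> MISS (open row3); precharges=4
Acc 8: bank2 row0 -> MISS (open row0); precharges=5
Acc 9: bank0 row4 -> MISS (open row4); precharges=6
Acc 10: bank1 row4 -> MISS (open row4); precharges=7
Acc 11: bank1 row2 -> MISS (open row2); precharges=8
Acc 12: bank0 row3 -> MISS (open row3); precharges=9

Answer: 9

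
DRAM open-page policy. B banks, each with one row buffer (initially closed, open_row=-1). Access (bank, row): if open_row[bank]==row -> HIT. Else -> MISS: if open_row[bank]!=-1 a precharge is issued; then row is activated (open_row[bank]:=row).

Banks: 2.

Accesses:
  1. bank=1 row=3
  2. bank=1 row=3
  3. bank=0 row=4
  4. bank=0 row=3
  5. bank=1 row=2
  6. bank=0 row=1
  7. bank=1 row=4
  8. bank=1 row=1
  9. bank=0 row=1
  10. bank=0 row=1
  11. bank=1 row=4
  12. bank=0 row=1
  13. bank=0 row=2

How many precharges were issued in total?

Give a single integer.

Answer: 7

Derivation:
Acc 1: bank1 row3 -> MISS (open row3); precharges=0
Acc 2: bank1 row3 -> HIT
Acc 3: bank0 row4 -> MISS (open row4); precharges=0
Acc 4: bank0 row3 -> MISS (open row3); precharges=1
Acc 5: bank1 row2 -> MISS (open row2); precharges=2
Acc 6: bank0 row1 -> MISS (open row1); precharges=3
Acc 7: bank1 row4 -> MISS (open row4); precharges=4
Acc 8: bank1 row1 -> MISS (open row1); precharges=5
Acc 9: bank0 row1 -> HIT
Acc 10: bank0 row1 -> HIT
Acc 11: bank1 row4 -> MISS (open row4); precharges=6
Acc 12: bank0 row1 -> HIT
Acc 13: bank0 row2 -> MISS (open row2); precharges=7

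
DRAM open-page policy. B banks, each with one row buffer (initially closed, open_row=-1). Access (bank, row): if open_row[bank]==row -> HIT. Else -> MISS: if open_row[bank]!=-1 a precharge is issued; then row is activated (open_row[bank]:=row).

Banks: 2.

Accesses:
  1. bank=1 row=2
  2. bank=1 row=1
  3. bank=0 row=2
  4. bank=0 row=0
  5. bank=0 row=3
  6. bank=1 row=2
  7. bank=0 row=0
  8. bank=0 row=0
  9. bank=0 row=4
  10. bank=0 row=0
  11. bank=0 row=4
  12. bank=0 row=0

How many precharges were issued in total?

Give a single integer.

Acc 1: bank1 row2 -> MISS (open row2); precharges=0
Acc 2: bank1 row1 -> MISS (open row1); precharges=1
Acc 3: bank0 row2 -> MISS (open row2); precharges=1
Acc 4: bank0 row0 -> MISS (open row0); precharges=2
Acc 5: bank0 row3 -> MISS (open row3); precharges=3
Acc 6: bank1 row2 -> MISS (open row2); precharges=4
Acc 7: bank0 row0 -> MISS (open row0); precharges=5
Acc 8: bank0 row0 -> HIT
Acc 9: bank0 row4 -> MISS (open row4); precharges=6
Acc 10: bank0 row0 -> MISS (open row0); precharges=7
Acc 11: bank0 row4 -> MISS (open row4); precharges=8
Acc 12: bank0 row0 -> MISS (open row0); precharges=9

Answer: 9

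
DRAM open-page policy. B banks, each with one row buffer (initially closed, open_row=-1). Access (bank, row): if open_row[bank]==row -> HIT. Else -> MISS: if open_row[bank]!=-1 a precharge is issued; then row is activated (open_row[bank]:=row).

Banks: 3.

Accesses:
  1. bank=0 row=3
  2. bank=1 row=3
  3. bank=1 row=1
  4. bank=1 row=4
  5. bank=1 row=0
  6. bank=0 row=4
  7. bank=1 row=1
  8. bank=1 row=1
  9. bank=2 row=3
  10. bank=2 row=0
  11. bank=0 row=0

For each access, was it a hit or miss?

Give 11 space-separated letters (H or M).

Acc 1: bank0 row3 -> MISS (open row3); precharges=0
Acc 2: bank1 row3 -> MISS (open row3); precharges=0
Acc 3: bank1 row1 -> MISS (open row1); precharges=1
Acc 4: bank1 row4 -> MISS (open row4); precharges=2
Acc 5: bank1 row0 -> MISS (open row0); precharges=3
Acc 6: bank0 row4 -> MISS (open row4); precharges=4
Acc 7: bank1 row1 -> MISS (open row1); precharges=5
Acc 8: bank1 row1 -> HIT
Acc 9: bank2 row3 -> MISS (open row3); precharges=5
Acc 10: bank2 row0 -> MISS (open row0); precharges=6
Acc 11: bank0 row0 -> MISS (open row0); precharges=7

Answer: M M M M M M M H M M M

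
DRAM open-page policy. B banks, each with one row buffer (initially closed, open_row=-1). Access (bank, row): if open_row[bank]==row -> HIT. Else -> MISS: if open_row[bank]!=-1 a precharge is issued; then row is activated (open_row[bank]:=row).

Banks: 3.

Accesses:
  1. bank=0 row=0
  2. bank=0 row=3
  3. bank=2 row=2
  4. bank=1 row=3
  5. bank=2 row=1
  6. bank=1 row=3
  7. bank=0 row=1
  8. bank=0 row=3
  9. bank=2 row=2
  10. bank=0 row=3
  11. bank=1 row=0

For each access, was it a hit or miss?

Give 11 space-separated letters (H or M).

Answer: M M M M M H M M M H M

Derivation:
Acc 1: bank0 row0 -> MISS (open row0); precharges=0
Acc 2: bank0 row3 -> MISS (open row3); precharges=1
Acc 3: bank2 row2 -> MISS (open row2); precharges=1
Acc 4: bank1 row3 -> MISS (open row3); precharges=1
Acc 5: bank2 row1 -> MISS (open row1); precharges=2
Acc 6: bank1 row3 -> HIT
Acc 7: bank0 row1 -> MISS (open row1); precharges=3
Acc 8: bank0 row3 -> MISS (open row3); precharges=4
Acc 9: bank2 row2 -> MISS (open row2); precharges=5
Acc 10: bank0 row3 -> HIT
Acc 11: bank1 row0 -> MISS (open row0); precharges=6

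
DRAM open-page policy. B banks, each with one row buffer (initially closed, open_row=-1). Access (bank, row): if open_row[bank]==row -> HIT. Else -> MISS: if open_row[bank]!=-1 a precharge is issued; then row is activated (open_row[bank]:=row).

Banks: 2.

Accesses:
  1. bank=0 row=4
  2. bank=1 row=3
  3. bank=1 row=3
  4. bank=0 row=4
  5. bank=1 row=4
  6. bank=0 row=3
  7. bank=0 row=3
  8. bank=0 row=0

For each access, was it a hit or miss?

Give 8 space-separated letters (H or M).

Acc 1: bank0 row4 -> MISS (open row4); precharges=0
Acc 2: bank1 row3 -> MISS (open row3); precharges=0
Acc 3: bank1 row3 -> HIT
Acc 4: bank0 row4 -> HIT
Acc 5: bank1 row4 -> MISS (open row4); precharges=1
Acc 6: bank0 row3 -> MISS (open row3); precharges=2
Acc 7: bank0 row3 -> HIT
Acc 8: bank0 row0 -> MISS (open row0); precharges=3

Answer: M M H H M M H M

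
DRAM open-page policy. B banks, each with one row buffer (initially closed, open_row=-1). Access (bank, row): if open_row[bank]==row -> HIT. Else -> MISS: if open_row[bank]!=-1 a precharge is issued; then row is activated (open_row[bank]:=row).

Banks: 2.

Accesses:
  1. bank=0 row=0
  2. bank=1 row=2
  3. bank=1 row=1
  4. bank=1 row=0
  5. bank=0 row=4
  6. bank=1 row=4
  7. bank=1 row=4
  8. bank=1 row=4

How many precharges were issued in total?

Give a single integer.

Answer: 4

Derivation:
Acc 1: bank0 row0 -> MISS (open row0); precharges=0
Acc 2: bank1 row2 -> MISS (open row2); precharges=0
Acc 3: bank1 row1 -> MISS (open row1); precharges=1
Acc 4: bank1 row0 -> MISS (open row0); precharges=2
Acc 5: bank0 row4 -> MISS (open row4); precharges=3
Acc 6: bank1 row4 -> MISS (open row4); precharges=4
Acc 7: bank1 row4 -> HIT
Acc 8: bank1 row4 -> HIT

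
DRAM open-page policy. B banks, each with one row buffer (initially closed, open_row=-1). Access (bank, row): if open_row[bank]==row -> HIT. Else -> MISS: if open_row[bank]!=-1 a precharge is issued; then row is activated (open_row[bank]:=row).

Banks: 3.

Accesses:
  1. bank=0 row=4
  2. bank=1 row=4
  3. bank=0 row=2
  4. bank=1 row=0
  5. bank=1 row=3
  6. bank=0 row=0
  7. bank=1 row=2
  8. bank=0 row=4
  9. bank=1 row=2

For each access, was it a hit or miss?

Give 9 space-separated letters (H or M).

Answer: M M M M M M M M H

Derivation:
Acc 1: bank0 row4 -> MISS (open row4); precharges=0
Acc 2: bank1 row4 -> MISS (open row4); precharges=0
Acc 3: bank0 row2 -> MISS (open row2); precharges=1
Acc 4: bank1 row0 -> MISS (open row0); precharges=2
Acc 5: bank1 row3 -> MISS (open row3); precharges=3
Acc 6: bank0 row0 -> MISS (open row0); precharges=4
Acc 7: bank1 row2 -> MISS (open row2); precharges=5
Acc 8: bank0 row4 -> MISS (open row4); precharges=6
Acc 9: bank1 row2 -> HIT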